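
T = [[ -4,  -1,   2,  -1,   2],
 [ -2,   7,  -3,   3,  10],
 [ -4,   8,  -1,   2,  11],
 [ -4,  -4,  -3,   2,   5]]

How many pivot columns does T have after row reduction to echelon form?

3

Row reduce to echelon form.
R2 ← R2 − (1/2)·R1: [0, 15/2, -4, 7/2, 9]
R3 ← R3 − R1: [0, 9, -3, 3, 9]
R4 ← R4 − R1: [0, -3, -5, 3, 3]
R3 ← R3 − (6/5)·R2: [0, 0, 9/5, -6/5, -9/5]
R4 ← R4 + (2/5)·R2: [0, 0, -33/5, 22/5, 33/5]
R4 ← R4 + (11/3)·R3: [0, 0, 0, 0, 0]
Echelon form has 3 nonzero rows, so rank(T) = 3.
Each nonzero row contributes one pivot column: 3 pivot columns.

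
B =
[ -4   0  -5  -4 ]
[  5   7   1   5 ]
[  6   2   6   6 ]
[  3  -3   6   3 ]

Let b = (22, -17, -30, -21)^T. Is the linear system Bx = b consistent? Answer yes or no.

Row reduce the augmented matrix [B | b].
R2 ← R2 + (5/4)·R1: [0, 7, -21/4, 0, 21/2]
R3 ← R3 + (3/2)·R1: [0, 2, -3/2, 0, 3]
R4 ← R4 + (3/4)·R1: [0, -3, 9/4, 0, -9/2]
R3 ← R3 − (2/7)·R2: [0, 0, 0, 0, 0]
R4 ← R4 + (3/7)·R2: [0, 0, 0, 0, 0]
The echelon form has 2 nonzero rows, and every pivot lies in the first 4 columns, so rank(B) = rank([B|b]) = 2.
The system is consistent.

yes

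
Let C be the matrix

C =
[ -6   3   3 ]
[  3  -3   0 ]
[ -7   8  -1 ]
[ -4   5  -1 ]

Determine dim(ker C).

1

Row reduce to echelon form.
R2 ← R2 + (1/2)·R1: [0, -3/2, 3/2]
R3 ← R3 − (7/6)·R1: [0, 9/2, -9/2]
R4 ← R4 − (2/3)·R1: [0, 3, -3]
R3 ← R3 + (3)·R2: [0, 0, 0]
R4 ← R4 + (2)·R2: [0, 0, 0]
2 nonzero rows, so rank(C) = 2.
C has 3 columns; by rank–nullity, nullity = 3 − 2 = 1.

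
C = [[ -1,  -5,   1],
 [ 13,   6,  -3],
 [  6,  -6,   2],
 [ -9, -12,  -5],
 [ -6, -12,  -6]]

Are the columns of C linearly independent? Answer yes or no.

yes

Row reduce C to echelon form.
R2 ← R2 + (13)·R1: [0, -59, 10]
R3 ← R3 + (6)·R1: [0, -36, 8]
R4 ← R4 − (9)·R1: [0, 33, -14]
R5 ← R5 − (6)·R1: [0, 18, -12]
R3 ← R3 − (36/59)·R2: [0, 0, 112/59]
R4 ← R4 + (33/59)·R2: [0, 0, -496/59]
R5 ← R5 + (18/59)·R2: [0, 0, -528/59]
R4 ← R4 + (31/7)·R3: [0, 0, 0]
R5 ← R5 + (33/7)·R3: [0, 0, 0]
3 pivots among 3 columns.
Every column is a pivot column, so the columns are linearly independent.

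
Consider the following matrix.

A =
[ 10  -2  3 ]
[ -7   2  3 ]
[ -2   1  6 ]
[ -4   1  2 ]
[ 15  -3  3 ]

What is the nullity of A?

0

Row reduce to echelon form.
R2 ← R2 + (7/10)·R1: [0, 3/5, 51/10]
R3 ← R3 + (1/5)·R1: [0, 3/5, 33/5]
R4 ← R4 + (2/5)·R1: [0, 1/5, 16/5]
R5 ← R5 − (3/2)·R1: [0, 0, -3/2]
R3 ← R3 − R2: [0, 0, 3/2]
R4 ← R4 − (1/3)·R2: [0, 0, 3/2]
R4 ← R4 − R3: [0, 0, 0]
R5 ← R5 + R3: [0, 0, 0]
3 nonzero rows, so rank(A) = 3.
A has 3 columns; by rank–nullity, nullity = 3 − 3 = 0.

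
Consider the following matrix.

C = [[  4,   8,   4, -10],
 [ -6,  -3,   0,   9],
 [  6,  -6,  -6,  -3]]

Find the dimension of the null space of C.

2

Row reduce to echelon form.
R2 ← R2 + (3/2)·R1: [0, 9, 6, -6]
R3 ← R3 − (3/2)·R1: [0, -18, -12, 12]
R3 ← R3 + (2)·R2: [0, 0, 0, 0]
2 nonzero rows, so rank(C) = 2.
C has 4 columns; by rank–nullity, nullity = 4 − 2 = 2.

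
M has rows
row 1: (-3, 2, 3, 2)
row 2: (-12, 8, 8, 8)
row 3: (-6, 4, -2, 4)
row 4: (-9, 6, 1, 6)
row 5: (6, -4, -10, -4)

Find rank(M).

2

Row reduce to echelon form.
R2 ← R2 − (4)·R1: [0, 0, -4, 0]
R3 ← R3 − (2)·R1: [0, 0, -8, 0]
R4 ← R4 − (3)·R1: [0, 0, -8, 0]
R5 ← R5 + (2)·R1: [0, 0, -4, 0]
R3 ← R3 − (2)·R2: [0, 0, 0, 0]
R4 ← R4 − (2)·R2: [0, 0, 0, 0]
R5 ← R5 − R2: [0, 0, 0, 0]
Echelon form has 2 nonzero rows, so rank(M) = 2.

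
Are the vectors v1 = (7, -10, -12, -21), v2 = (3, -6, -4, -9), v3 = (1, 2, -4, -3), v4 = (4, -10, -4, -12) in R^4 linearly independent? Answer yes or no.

no

Form the matrix with these vectors as rows and row reduce.
R2 ← R2 − (3/7)·R1: [0, -12/7, 8/7, 0]
R3 ← R3 − (1/7)·R1: [0, 24/7, -16/7, 0]
R4 ← R4 − (4/7)·R1: [0, -30/7, 20/7, 0]
R3 ← R3 + (2)·R2: [0, 0, 0, 0]
R4 ← R4 − (5/2)·R2: [0, 0, 0, 0]
2 nonzero rows, so the 4 vectors span a space of dimension 2.
Since 2 < 4, the vectors are linearly dependent.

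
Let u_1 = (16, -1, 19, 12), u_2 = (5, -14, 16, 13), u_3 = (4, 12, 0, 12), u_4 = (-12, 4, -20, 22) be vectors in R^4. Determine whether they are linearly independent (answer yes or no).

yes

Form the matrix with these vectors as rows and row reduce.
R2 ← R2 − (5/16)·R1: [0, -219/16, 161/16, 37/4]
R3 ← R3 − (1/4)·R1: [0, 49/4, -19/4, 9]
R4 ← R4 + (3/4)·R1: [0, 13/4, -23/4, 31]
R3 ← R3 + (196/219)·R2: [0, 0, 932/219, 3784/219]
R4 ← R4 + (52/219)·R2: [0, 0, -736/219, 7270/219]
R4 ← R4 + (184/233)·R3: [0, 0, 0, 10914/233]
4 nonzero rows, so the 4 vectors span a space of dimension 4.
Since 4 = 4, the vectors are linearly independent.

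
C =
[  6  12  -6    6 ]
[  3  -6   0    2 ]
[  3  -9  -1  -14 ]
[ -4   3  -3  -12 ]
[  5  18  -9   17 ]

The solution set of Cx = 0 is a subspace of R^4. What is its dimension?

0

Row reduce to echelon form.
R2 ← R2 − (1/2)·R1: [0, -12, 3, -1]
R3 ← R3 − (1/2)·R1: [0, -15, 2, -17]
R4 ← R4 + (2/3)·R1: [0, 11, -7, -8]
R5 ← R5 − (5/6)·R1: [0, 8, -4, 12]
R3 ← R3 − (5/4)·R2: [0, 0, -7/4, -63/4]
R4 ← R4 + (11/12)·R2: [0, 0, -17/4, -107/12]
R5 ← R5 + (2/3)·R2: [0, 0, -2, 34/3]
R4 ← R4 − (17/7)·R3: [0, 0, 0, 88/3]
R5 ← R5 − (8/7)·R3: [0, 0, 0, 88/3]
R5 ← R5 − R4: [0, 0, 0, 0]
4 nonzero rows, so rank(C) = 4.
C has 4 columns; by rank–nullity, nullity = 4 − 4 = 0.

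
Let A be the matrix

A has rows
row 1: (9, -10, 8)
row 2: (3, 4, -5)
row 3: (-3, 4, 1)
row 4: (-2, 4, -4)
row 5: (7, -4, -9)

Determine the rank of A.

Row reduce to echelon form.
R2 ← R2 − (1/3)·R1: [0, 22/3, -23/3]
R3 ← R3 + (1/3)·R1: [0, 2/3, 11/3]
R4 ← R4 + (2/9)·R1: [0, 16/9, -20/9]
R5 ← R5 − (7/9)·R1: [0, 34/9, -137/9]
R3 ← R3 − (1/11)·R2: [0, 0, 48/11]
R4 ← R4 − (8/33)·R2: [0, 0, -4/11]
R5 ← R5 − (17/33)·R2: [0, 0, -124/11]
R4 ← R4 + (1/12)·R3: [0, 0, 0]
R5 ← R5 + (31/12)·R3: [0, 0, 0]
Echelon form has 3 nonzero rows, so rank(A) = 3.

3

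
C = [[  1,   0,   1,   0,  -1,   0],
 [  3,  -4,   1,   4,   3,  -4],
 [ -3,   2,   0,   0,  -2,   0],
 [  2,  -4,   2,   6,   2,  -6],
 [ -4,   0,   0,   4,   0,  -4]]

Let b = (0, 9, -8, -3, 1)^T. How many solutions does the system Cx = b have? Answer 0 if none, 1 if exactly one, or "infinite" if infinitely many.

0

Row reduce the augmented matrix [C | b].
R2 ← R2 − (3)·R1: [0, -4, -2, 4, 6, -4, 9]
R3 ← R3 + (3)·R1: [0, 2, 3, 0, -5, 0, -8]
R4 ← R4 − (2)·R1: [0, -4, 0, 6, 4, -6, -3]
R5 ← R5 + (4)·R1: [0, 0, 4, 4, -4, -4, 1]
R3 ← R3 + (1/2)·R2: [0, 0, 2, 2, -2, -2, -7/2]
R4 ← R4 − R2: [0, 0, 2, 2, -2, -2, -12]
R4 ← R4 − R3: [0, 0, 0, 0, 0, 0, -17/2]
R5 ← R5 − (2)·R3: [0, 0, 0, 0, 0, 0, 8]
R5 ← R5 + (16/17)·R4: [0, 0, 0, 0, 0, 0, 0]
The echelon form has 4 nonzero rows; the last pivot sits in the augmented column, so rank(C) = 3 but rank([C|b]) = 4.
Since the ranks differ, the system is inconsistent.
It has no solutions.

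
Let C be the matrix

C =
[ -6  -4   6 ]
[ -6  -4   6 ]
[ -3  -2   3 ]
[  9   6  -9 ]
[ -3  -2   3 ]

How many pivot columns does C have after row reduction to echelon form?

Row reduce to echelon form.
R2 ← R2 − R1: [0, 0, 0]
R3 ← R3 − (1/2)·R1: [0, 0, 0]
R4 ← R4 + (3/2)·R1: [0, 0, 0]
R5 ← R5 − (1/2)·R1: [0, 0, 0]
Echelon form has 1 nonzero row, so rank(C) = 1.
Each nonzero row contributes one pivot column: 1 pivot columns.

1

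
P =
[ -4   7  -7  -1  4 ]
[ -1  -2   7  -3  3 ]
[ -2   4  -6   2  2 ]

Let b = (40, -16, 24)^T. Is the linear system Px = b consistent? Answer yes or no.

yes

Row reduce the augmented matrix [P | b].
R2 ← R2 − (1/4)·R1: [0, -15/4, 35/4, -11/4, 2, -26]
R3 ← R3 − (1/2)·R1: [0, 1/2, -5/2, 5/2, 0, 4]
R3 ← R3 + (2/15)·R2: [0, 0, -4/3, 32/15, 4/15, 8/15]
The echelon form has 3 nonzero rows, and every pivot lies in the first 5 columns, so rank(P) = rank([P|b]) = 3.
The system is consistent.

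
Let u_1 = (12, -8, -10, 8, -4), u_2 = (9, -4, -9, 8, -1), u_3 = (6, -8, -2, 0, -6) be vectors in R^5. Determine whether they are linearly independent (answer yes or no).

no

Form the matrix with these vectors as rows and row reduce.
R2 ← R2 − (3/4)·R1: [0, 2, -3/2, 2, 2]
R3 ← R3 − (1/2)·R1: [0, -4, 3, -4, -4]
R3 ← R3 + (2)·R2: [0, 0, 0, 0, 0]
2 nonzero rows, so the 3 vectors span a space of dimension 2.
Since 2 < 3, the vectors are linearly dependent.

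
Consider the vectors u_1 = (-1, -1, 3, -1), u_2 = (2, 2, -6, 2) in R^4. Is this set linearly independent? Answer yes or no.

no

Form the matrix with these vectors as rows and row reduce.
R2 ← R2 + (2)·R1: [0, 0, 0, 0]
1 nonzero row, so the 2 vectors span a space of dimension 1.
Since 1 < 2, the vectors are linearly dependent.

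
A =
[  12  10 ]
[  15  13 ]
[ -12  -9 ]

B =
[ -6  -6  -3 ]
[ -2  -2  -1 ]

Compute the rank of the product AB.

First compute AB:
[[-92, -92, -46],
 [-116, -116, -58],
 [ 90,  90,  45]]
Now row reduce the product.
R2 ← R2 − (29/23)·R1: [0, 0, 0]
R3 ← R3 + (45/46)·R1: [0, 0, 0]
1 nonzero row, so rank(AB) = 1.

1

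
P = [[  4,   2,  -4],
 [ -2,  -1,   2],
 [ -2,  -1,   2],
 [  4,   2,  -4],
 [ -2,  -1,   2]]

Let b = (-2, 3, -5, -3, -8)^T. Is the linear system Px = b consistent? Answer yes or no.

no

Row reduce the augmented matrix [P | b].
R2 ← R2 + (1/2)·R1: [0, 0, 0, 2]
R3 ← R3 + (1/2)·R1: [0, 0, 0, -6]
R4 ← R4 − R1: [0, 0, 0, -1]
R5 ← R5 + (1/2)·R1: [0, 0, 0, -9]
R3 ← R3 + (3)·R2: [0, 0, 0, 0]
R4 ← R4 + (1/2)·R2: [0, 0, 0, 0]
R5 ← R5 + (9/2)·R2: [0, 0, 0, 0]
The echelon form has 2 nonzero rows; the last pivot sits in the augmented column, so rank(P) = 1 but rank([P|b]) = 2.
Since the ranks differ, the system is inconsistent.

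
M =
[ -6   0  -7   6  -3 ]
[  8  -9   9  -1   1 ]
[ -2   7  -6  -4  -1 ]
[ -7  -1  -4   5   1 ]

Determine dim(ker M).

Row reduce to echelon form.
R2 ← R2 + (4/3)·R1: [0, -9, -1/3, 7, -3]
R3 ← R3 − (1/3)·R1: [0, 7, -11/3, -6, 0]
R4 ← R4 − (7/6)·R1: [0, -1, 25/6, -2, 9/2]
R3 ← R3 + (7/9)·R2: [0, 0, -106/27, -5/9, -7/3]
R4 ← R4 − (1/9)·R2: [0, 0, 227/54, -25/9, 29/6]
R4 ← R4 + (227/212)·R3: [0, 0, 0, -715/212, 495/212]
4 nonzero rows, so rank(M) = 4.
M has 5 columns; by rank–nullity, nullity = 5 − 4 = 1.

1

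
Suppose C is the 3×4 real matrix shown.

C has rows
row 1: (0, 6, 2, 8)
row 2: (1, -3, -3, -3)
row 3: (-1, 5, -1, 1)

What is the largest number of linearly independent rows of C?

3

Row reduce to echelon form.
Swap R1 ↔ R2
R3 ← R3 + R1: [0, 2, -4, -2]
R3 ← R3 − (1/3)·R2: [0, 0, -14/3, -14/3]
Echelon form has 3 nonzero rows, so rank(C) = 3.
The rank gives the maximum number of linearly independent rows: 3.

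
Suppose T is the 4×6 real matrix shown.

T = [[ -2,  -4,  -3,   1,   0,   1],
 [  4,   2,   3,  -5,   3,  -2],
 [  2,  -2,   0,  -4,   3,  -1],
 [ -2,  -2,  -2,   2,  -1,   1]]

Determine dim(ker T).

4

Row reduce to echelon form.
R2 ← R2 + (2)·R1: [0, -6, -3, -3, 3, 0]
R3 ← R3 + R1: [0, -6, -3, -3, 3, 0]
R4 ← R4 − R1: [0, 2, 1, 1, -1, 0]
R3 ← R3 − R2: [0, 0, 0, 0, 0, 0]
R4 ← R4 + (1/3)·R2: [0, 0, 0, 0, 0, 0]
2 nonzero rows, so rank(T) = 2.
T has 6 columns; by rank–nullity, nullity = 6 − 2 = 4.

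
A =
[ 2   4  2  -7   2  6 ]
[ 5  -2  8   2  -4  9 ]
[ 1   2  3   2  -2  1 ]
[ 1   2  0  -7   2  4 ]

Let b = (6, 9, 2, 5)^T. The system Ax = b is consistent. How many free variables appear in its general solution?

2

Row reduce the augmented matrix [A | b].
R2 ← R2 − (5/2)·R1: [0, -12, 3, 39/2, -9, -6, -6]
R3 ← R3 − (1/2)·R1: [0, 0, 2, 11/2, -3, -2, -1]
R4 ← R4 − (1/2)·R1: [0, 0, -1, -7/2, 1, 1, 2]
R4 ← R4 + (1/2)·R3: [0, 0, 0, -3/4, -1/2, 0, 3/2]
The echelon form has 4 nonzero rows, and every pivot lies in the first 6 columns, so rank(A) = rank([A|b]) = 4.
The system is consistent.
Free variables = (unknowns) − (rank) = 6 − 4 = 2.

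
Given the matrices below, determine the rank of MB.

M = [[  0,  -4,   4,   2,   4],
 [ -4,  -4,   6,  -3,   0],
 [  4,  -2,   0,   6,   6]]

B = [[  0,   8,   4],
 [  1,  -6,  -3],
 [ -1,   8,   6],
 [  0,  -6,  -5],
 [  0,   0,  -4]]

First compute MB:
[[ -8,  44,  10],
 [-10,  58,  47],
 [ -2,   8, -32]]
Now row reduce the product.
R2 ← R2 − (5/4)·R1: [0, 3, 69/2]
R3 ← R3 − (1/4)·R1: [0, -3, -69/2]
R3 ← R3 + R2: [0, 0, 0]
2 nonzero rows, so rank(MB) = 2.

2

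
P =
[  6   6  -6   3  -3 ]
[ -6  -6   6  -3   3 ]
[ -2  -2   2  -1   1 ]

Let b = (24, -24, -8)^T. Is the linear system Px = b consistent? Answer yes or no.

Row reduce the augmented matrix [P | b].
R2 ← R2 + R1: [0, 0, 0, 0, 0, 0]
R3 ← R3 + (1/3)·R1: [0, 0, 0, 0, 0, 0]
The echelon form has 1 nonzero rows, and every pivot lies in the first 5 columns, so rank(P) = rank([P|b]) = 1.
The system is consistent.

yes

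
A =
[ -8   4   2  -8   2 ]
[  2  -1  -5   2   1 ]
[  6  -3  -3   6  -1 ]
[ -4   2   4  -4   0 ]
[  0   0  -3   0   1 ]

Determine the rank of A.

Row reduce to echelon form.
R2 ← R2 + (1/4)·R1: [0, 0, -9/2, 0, 3/2]
R3 ← R3 + (3/4)·R1: [0, 0, -3/2, 0, 1/2]
R4 ← R4 − (1/2)·R1: [0, 0, 3, 0, -1]
R3 ← R3 − (1/3)·R2: [0, 0, 0, 0, 0]
R4 ← R4 + (2/3)·R2: [0, 0, 0, 0, 0]
R5 ← R5 − (2/3)·R2: [0, 0, 0, 0, 0]
Echelon form has 2 nonzero rows, so rank(A) = 2.

2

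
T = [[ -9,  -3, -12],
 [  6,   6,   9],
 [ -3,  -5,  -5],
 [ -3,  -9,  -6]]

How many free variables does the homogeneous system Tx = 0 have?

Row reduce to echelon form.
R2 ← R2 + (2/3)·R1: [0, 4, 1]
R3 ← R3 − (1/3)·R1: [0, -4, -1]
R4 ← R4 − (1/3)·R1: [0, -8, -2]
R3 ← R3 + R2: [0, 0, 0]
R4 ← R4 + (2)·R2: [0, 0, 0]
2 nonzero rows, so rank(T) = 2.
T has 3 columns; by rank–nullity, nullity = 3 − 2 = 1.

1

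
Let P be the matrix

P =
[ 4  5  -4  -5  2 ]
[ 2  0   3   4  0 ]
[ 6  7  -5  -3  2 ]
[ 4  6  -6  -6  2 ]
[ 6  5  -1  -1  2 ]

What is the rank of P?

Row reduce to echelon form.
R2 ← R2 − (1/2)·R1: [0, -5/2, 5, 13/2, -1]
R3 ← R3 − (3/2)·R1: [0, -1/2, 1, 9/2, -1]
R4 ← R4 − R1: [0, 1, -2, -1, 0]
R5 ← R5 − (3/2)·R1: [0, -5/2, 5, 13/2, -1]
R3 ← R3 − (1/5)·R2: [0, 0, 0, 16/5, -4/5]
R4 ← R4 + (2/5)·R2: [0, 0, 0, 8/5, -2/5]
R5 ← R5 − R2: [0, 0, 0, 0, 0]
R4 ← R4 − (1/2)·R3: [0, 0, 0, 0, 0]
Echelon form has 3 nonzero rows, so rank(P) = 3.

3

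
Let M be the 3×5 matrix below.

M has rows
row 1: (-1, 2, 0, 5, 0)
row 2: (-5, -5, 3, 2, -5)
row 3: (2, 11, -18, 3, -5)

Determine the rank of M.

3

Row reduce to echelon form.
R2 ← R2 − (5)·R1: [0, -15, 3, -23, -5]
R3 ← R3 + (2)·R1: [0, 15, -18, 13, -5]
R3 ← R3 + R2: [0, 0, -15, -10, -10]
Echelon form has 3 nonzero rows, so rank(M) = 3.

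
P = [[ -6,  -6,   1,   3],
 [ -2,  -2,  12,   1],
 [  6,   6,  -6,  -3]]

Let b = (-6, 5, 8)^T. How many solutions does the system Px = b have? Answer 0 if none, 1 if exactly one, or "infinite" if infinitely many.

Row reduce the augmented matrix [P | b].
R2 ← R2 − (1/3)·R1: [0, 0, 35/3, 0, 7]
R3 ← R3 + R1: [0, 0, -5, 0, 2]
R3 ← R3 + (3/7)·R2: [0, 0, 0, 0, 5]
The echelon form has 3 nonzero rows; the last pivot sits in the augmented column, so rank(P) = 2 but rank([P|b]) = 3.
Since the ranks differ, the system is inconsistent.
It has no solutions.

0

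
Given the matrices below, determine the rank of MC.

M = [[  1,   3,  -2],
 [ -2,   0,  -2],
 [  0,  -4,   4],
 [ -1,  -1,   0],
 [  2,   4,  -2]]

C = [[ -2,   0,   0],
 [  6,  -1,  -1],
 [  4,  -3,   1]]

First compute MC:
[[  8,   3,  -5],
 [ -4,   6,  -2],
 [ -8,  -8,   8],
 [ -4,   1,   1],
 [ 12,   2,  -6]]
Now row reduce the product.
R2 ← R2 + (1/2)·R1: [0, 15/2, -9/2]
R3 ← R3 + R1: [0, -5, 3]
R4 ← R4 + (1/2)·R1: [0, 5/2, -3/2]
R5 ← R5 − (3/2)·R1: [0, -5/2, 3/2]
R3 ← R3 + (2/3)·R2: [0, 0, 0]
R4 ← R4 − (1/3)·R2: [0, 0, 0]
R5 ← R5 + (1/3)·R2: [0, 0, 0]
2 nonzero rows, so rank(MC) = 2.

2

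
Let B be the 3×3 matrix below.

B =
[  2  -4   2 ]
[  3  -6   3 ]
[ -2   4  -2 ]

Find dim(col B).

Row reduce to echelon form.
R2 ← R2 − (3/2)·R1: [0, 0, 0]
R3 ← R3 + R1: [0, 0, 0]
Echelon form has 1 nonzero row, so rank(B) = 1.
The column space has dimension equal to the rank: 1.

1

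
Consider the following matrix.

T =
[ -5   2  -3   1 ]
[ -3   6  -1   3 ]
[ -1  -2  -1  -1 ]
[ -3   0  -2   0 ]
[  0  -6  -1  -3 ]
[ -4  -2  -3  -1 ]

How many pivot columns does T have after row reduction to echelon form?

Row reduce to echelon form.
R2 ← R2 − (3/5)·R1: [0, 24/5, 4/5, 12/5]
R3 ← R3 − (1/5)·R1: [0, -12/5, -2/5, -6/5]
R4 ← R4 − (3/5)·R1: [0, -6/5, -1/5, -3/5]
R6 ← R6 − (4/5)·R1: [0, -18/5, -3/5, -9/5]
R3 ← R3 + (1/2)·R2: [0, 0, 0, 0]
R4 ← R4 + (1/4)·R2: [0, 0, 0, 0]
R5 ← R5 + (5/4)·R2: [0, 0, 0, 0]
R6 ← R6 + (3/4)·R2: [0, 0, 0, 0]
Echelon form has 2 nonzero rows, so rank(T) = 2.
Each nonzero row contributes one pivot column: 2 pivot columns.

2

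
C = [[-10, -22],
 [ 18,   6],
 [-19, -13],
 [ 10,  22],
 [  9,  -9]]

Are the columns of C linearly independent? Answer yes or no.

yes

Row reduce C to echelon form.
R2 ← R2 + (9/5)·R1: [0, -168/5]
R3 ← R3 − (19/10)·R1: [0, 144/5]
R4 ← R4 + R1: [0, 0]
R5 ← R5 + (9/10)·R1: [0, -144/5]
R3 ← R3 + (6/7)·R2: [0, 0]
R5 ← R5 − (6/7)·R2: [0, 0]
2 pivots among 2 columns.
Every column is a pivot column, so the columns are linearly independent.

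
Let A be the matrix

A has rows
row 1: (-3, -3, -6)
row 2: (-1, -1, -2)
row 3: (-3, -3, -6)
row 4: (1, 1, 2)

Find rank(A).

1

Row reduce to echelon form.
R2 ← R2 − (1/3)·R1: [0, 0, 0]
R3 ← R3 − R1: [0, 0, 0]
R4 ← R4 + (1/3)·R1: [0, 0, 0]
Echelon form has 1 nonzero row, so rank(A) = 1.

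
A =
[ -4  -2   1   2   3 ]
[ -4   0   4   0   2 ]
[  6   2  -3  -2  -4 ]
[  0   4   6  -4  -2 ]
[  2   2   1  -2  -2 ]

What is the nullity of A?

3

Row reduce to echelon form.
R2 ← R2 − R1: [0, 2, 3, -2, -1]
R3 ← R3 + (3/2)·R1: [0, -1, -3/2, 1, 1/2]
R5 ← R5 + (1/2)·R1: [0, 1, 3/2, -1, -1/2]
R3 ← R3 + (1/2)·R2: [0, 0, 0, 0, 0]
R4 ← R4 − (2)·R2: [0, 0, 0, 0, 0]
R5 ← R5 − (1/2)·R2: [0, 0, 0, 0, 0]
2 nonzero rows, so rank(A) = 2.
A has 5 columns; by rank–nullity, nullity = 5 − 2 = 3.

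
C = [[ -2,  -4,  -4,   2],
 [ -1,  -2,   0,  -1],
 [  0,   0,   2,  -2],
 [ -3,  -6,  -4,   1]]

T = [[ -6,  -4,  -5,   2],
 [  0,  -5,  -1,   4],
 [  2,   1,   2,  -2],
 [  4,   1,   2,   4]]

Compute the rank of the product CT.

2

First compute CT:
[[ 12,  26,  10,  -4],
 [  2,  13,   5, -14],
 [ -4,   0,   0, -12],
 [ 14,  39,  15, -18]]
Now row reduce the product.
R2 ← R2 − (1/6)·R1: [0, 26/3, 10/3, -40/3]
R3 ← R3 + (1/3)·R1: [0, 26/3, 10/3, -40/3]
R4 ← R4 − (7/6)·R1: [0, 26/3, 10/3, -40/3]
R3 ← R3 − R2: [0, 0, 0, 0]
R4 ← R4 − R2: [0, 0, 0, 0]
2 nonzero rows, so rank(CT) = 2.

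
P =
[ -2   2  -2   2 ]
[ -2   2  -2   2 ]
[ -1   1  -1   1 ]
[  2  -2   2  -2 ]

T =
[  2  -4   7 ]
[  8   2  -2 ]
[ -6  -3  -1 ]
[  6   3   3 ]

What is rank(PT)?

1

First compute PT:
[[ 36,  24, -10],
 [ 36,  24, -10],
 [ 18,  12,  -5],
 [-36, -24,  10]]
Now row reduce the product.
R2 ← R2 − R1: [0, 0, 0]
R3 ← R3 − (1/2)·R1: [0, 0, 0]
R4 ← R4 + R1: [0, 0, 0]
1 nonzero row, so rank(PT) = 1.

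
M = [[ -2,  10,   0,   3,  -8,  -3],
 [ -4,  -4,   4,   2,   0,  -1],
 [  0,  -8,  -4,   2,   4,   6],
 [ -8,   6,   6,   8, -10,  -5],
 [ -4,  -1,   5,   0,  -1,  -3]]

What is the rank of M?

4

Row reduce to echelon form.
R2 ← R2 − (2)·R1: [0, -24, 4, -4, 16, 5]
R4 ← R4 − (4)·R1: [0, -34, 6, -4, 22, 7]
R5 ← R5 − (2)·R1: [0, -21, 5, -6, 15, 3]
R3 ← R3 − (1/3)·R2: [0, 0, -16/3, 10/3, -4/3, 13/3]
R4 ← R4 − (17/12)·R2: [0, 0, 1/3, 5/3, -2/3, -1/12]
R5 ← R5 − (7/8)·R2: [0, 0, 3/2, -5/2, 1, -11/8]
R4 ← R4 + (1/16)·R3: [0, 0, 0, 15/8, -3/4, 3/16]
R5 ← R5 + (9/32)·R3: [0, 0, 0, -25/16, 5/8, -5/32]
R5 ← R5 + (5/6)·R4: [0, 0, 0, 0, 0, 0]
Echelon form has 4 nonzero rows, so rank(M) = 4.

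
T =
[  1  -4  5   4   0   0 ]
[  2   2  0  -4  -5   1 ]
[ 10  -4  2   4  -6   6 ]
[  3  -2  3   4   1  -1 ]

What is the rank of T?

4

Row reduce to echelon form.
R2 ← R2 − (2)·R1: [0, 10, -10, -12, -5, 1]
R3 ← R3 − (10)·R1: [0, 36, -48, -36, -6, 6]
R4 ← R4 − (3)·R1: [0, 10, -12, -8, 1, -1]
R3 ← R3 − (18/5)·R2: [0, 0, -12, 36/5, 12, 12/5]
R4 ← R4 − R2: [0, 0, -2, 4, 6, -2]
R4 ← R4 − (1/6)·R3: [0, 0, 0, 14/5, 4, -12/5]
Echelon form has 4 nonzero rows, so rank(T) = 4.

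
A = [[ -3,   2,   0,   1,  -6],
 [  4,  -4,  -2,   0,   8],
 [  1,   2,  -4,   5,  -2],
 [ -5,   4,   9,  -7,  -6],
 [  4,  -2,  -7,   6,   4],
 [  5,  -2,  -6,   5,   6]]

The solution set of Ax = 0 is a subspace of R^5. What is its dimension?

Row reduce to echelon form.
R2 ← R2 + (4/3)·R1: [0, -4/3, -2, 4/3, 0]
R3 ← R3 + (1/3)·R1: [0, 8/3, -4, 16/3, -4]
R4 ← R4 − (5/3)·R1: [0, 2/3, 9, -26/3, 4]
R5 ← R5 + (4/3)·R1: [0, 2/3, -7, 22/3, -4]
R6 ← R6 + (5/3)·R1: [0, 4/3, -6, 20/3, -4]
R3 ← R3 + (2)·R2: [0, 0, -8, 8, -4]
R4 ← R4 + (1/2)·R2: [0, 0, 8, -8, 4]
R5 ← R5 + (1/2)·R2: [0, 0, -8, 8, -4]
R6 ← R6 + R2: [0, 0, -8, 8, -4]
R4 ← R4 + R3: [0, 0, 0, 0, 0]
R5 ← R5 − R3: [0, 0, 0, 0, 0]
R6 ← R6 − R3: [0, 0, 0, 0, 0]
3 nonzero rows, so rank(A) = 3.
A has 5 columns; by rank–nullity, nullity = 5 − 3 = 2.

2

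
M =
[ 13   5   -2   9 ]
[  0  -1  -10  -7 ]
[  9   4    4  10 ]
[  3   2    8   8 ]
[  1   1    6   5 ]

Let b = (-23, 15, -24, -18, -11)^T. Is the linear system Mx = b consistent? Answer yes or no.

Row reduce the augmented matrix [M | b].
R3 ← R3 − (9/13)·R1: [0, 7/13, 70/13, 49/13, -105/13]
R4 ← R4 − (3/13)·R1: [0, 11/13, 110/13, 77/13, -165/13]
R5 ← R5 − (1/13)·R1: [0, 8/13, 80/13, 56/13, -120/13]
R3 ← R3 + (7/13)·R2: [0, 0, 0, 0, 0]
R4 ← R4 + (11/13)·R2: [0, 0, 0, 0, 0]
R5 ← R5 + (8/13)·R2: [0, 0, 0, 0, 0]
The echelon form has 2 nonzero rows, and every pivot lies in the first 4 columns, so rank(M) = rank([M|b]) = 2.
The system is consistent.

yes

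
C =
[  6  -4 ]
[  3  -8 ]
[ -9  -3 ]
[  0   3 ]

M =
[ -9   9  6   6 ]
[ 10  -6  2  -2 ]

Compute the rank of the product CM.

2

First compute CM:
[[-94,  78,  28,  44],
 [-107,  75,   2,  34],
 [ 51, -63, -60, -48],
 [ 30, -18,   6,  -6]]
Now row reduce the product.
R2 ← R2 − (107/94)·R1: [0, -648/47, -1404/47, -756/47]
R3 ← R3 + (51/94)·R1: [0, -972/47, -2106/47, -1134/47]
R4 ← R4 + (15/47)·R1: [0, 324/47, 702/47, 378/47]
R3 ← R3 − (3/2)·R2: [0, 0, 0, 0]
R4 ← R4 + (1/2)·R2: [0, 0, 0, 0]
2 nonzero rows, so rank(CM) = 2.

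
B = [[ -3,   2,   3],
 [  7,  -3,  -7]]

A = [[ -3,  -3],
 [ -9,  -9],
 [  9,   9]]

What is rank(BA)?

1

First compute BA:
[[ 18,  18],
 [-57, -57]]
Now row reduce the product.
R2 ← R2 + (19/6)·R1: [0, 0]
1 nonzero row, so rank(BA) = 1.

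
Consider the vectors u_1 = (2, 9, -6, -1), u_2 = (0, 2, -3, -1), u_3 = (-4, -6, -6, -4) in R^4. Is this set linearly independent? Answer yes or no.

no

Form the matrix with these vectors as rows and row reduce.
R3 ← R3 + (2)·R1: [0, 12, -18, -6]
R3 ← R3 − (6)·R2: [0, 0, 0, 0]
2 nonzero rows, so the 3 vectors span a space of dimension 2.
Since 2 < 3, the vectors are linearly dependent.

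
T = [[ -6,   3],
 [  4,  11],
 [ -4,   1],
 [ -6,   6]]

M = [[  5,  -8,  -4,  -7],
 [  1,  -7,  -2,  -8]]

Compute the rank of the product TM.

First compute TM:
[[-27,  27,  18,  18],
 [ 31, -109, -38, -116],
 [-19,  25,  14,  20],
 [-24,   6,  12,  -6]]
Now row reduce the product.
R2 ← R2 + (31/27)·R1: [0, -78, -52/3, -286/3]
R3 ← R3 − (19/27)·R1: [0, 6, 4/3, 22/3]
R4 ← R4 − (8/9)·R1: [0, -18, -4, -22]
R3 ← R3 + (1/13)·R2: [0, 0, 0, 0]
R4 ← R4 − (3/13)·R2: [0, 0, 0, 0]
2 nonzero rows, so rank(TM) = 2.

2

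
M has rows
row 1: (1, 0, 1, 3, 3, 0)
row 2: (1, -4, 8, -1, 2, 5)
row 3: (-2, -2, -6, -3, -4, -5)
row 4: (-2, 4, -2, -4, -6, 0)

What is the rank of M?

Row reduce to echelon form.
R2 ← R2 − R1: [0, -4, 7, -4, -1, 5]
R3 ← R3 + (2)·R1: [0, -2, -4, 3, 2, -5]
R4 ← R4 + (2)·R1: [0, 4, 0, 2, 0, 0]
R3 ← R3 − (1/2)·R2: [0, 0, -15/2, 5, 5/2, -15/2]
R4 ← R4 + R2: [0, 0, 7, -2, -1, 5]
R4 ← R4 + (14/15)·R3: [0, 0, 0, 8/3, 4/3, -2]
Echelon form has 4 nonzero rows, so rank(M) = 4.

4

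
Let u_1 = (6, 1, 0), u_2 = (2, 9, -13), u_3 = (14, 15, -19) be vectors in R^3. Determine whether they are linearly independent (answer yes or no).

no

Form the matrix with these vectors as rows and row reduce.
R2 ← R2 − (1/3)·R1: [0, 26/3, -13]
R3 ← R3 − (7/3)·R1: [0, 38/3, -19]
R3 ← R3 − (19/13)·R2: [0, 0, 0]
2 nonzero rows, so the 3 vectors span a space of dimension 2.
Since 2 < 3, the vectors are linearly dependent.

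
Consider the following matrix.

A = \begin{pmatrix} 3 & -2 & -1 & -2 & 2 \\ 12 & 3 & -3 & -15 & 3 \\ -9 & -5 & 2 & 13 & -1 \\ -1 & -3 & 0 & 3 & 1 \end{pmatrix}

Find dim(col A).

Row reduce to echelon form.
R2 ← R2 − (4)·R1: [0, 11, 1, -7, -5]
R3 ← R3 + (3)·R1: [0, -11, -1, 7, 5]
R4 ← R4 + (1/3)·R1: [0, -11/3, -1/3, 7/3, 5/3]
R3 ← R3 + R2: [0, 0, 0, 0, 0]
R4 ← R4 + (1/3)·R2: [0, 0, 0, 0, 0]
Echelon form has 2 nonzero rows, so rank(A) = 2.
The column space has dimension equal to the rank: 2.

2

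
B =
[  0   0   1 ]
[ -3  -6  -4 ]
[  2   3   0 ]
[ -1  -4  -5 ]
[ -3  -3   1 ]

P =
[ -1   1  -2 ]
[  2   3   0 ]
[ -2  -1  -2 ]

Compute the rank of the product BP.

3

First compute BP:
[[ -2,  -1,  -2],
 [ -1, -17,  14],
 [  4,  11,  -4],
 [  3,  -8,  12],
 [ -5, -13,   4]]
Now row reduce the product.
R2 ← R2 − (1/2)·R1: [0, -33/2, 15]
R3 ← R3 + (2)·R1: [0, 9, -8]
R4 ← R4 + (3/2)·R1: [0, -19/2, 9]
R5 ← R5 − (5/2)·R1: [0, -21/2, 9]
R3 ← R3 + (6/11)·R2: [0, 0, 2/11]
R4 ← R4 − (19/33)·R2: [0, 0, 4/11]
R5 ← R5 − (7/11)·R2: [0, 0, -6/11]
R4 ← R4 − (2)·R3: [0, 0, 0]
R5 ← R5 + (3)·R3: [0, 0, 0]
3 nonzero rows, so rank(BP) = 3.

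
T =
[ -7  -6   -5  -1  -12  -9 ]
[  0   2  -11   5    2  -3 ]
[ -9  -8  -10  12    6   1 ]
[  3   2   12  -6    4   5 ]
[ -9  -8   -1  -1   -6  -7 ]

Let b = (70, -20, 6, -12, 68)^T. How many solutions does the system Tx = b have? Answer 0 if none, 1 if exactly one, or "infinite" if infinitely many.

infinite

Row reduce the augmented matrix [T | b].
R3 ← R3 − (9/7)·R1: [0, -2/7, -25/7, 93/7, 150/7, 88/7, -84]
R4 ← R4 + (3/7)·R1: [0, -4/7, 69/7, -45/7, -8/7, 8/7, 18]
R5 ← R5 − (9/7)·R1: [0, -2/7, 38/7, 2/7, 66/7, 32/7, -22]
R3 ← R3 + (1/7)·R2: [0, 0, -36/7, 14, 152/7, 85/7, -608/7]
R4 ← R4 + (2/7)·R2: [0, 0, 47/7, -5, -4/7, 2/7, 86/7]
R5 ← R5 + (1/7)·R2: [0, 0, 27/7, 1, 68/7, 29/7, -174/7]
R4 ← R4 + (47/36)·R3: [0, 0, 0, 239/18, 250/9, 581/36, -910/9]
R5 ← R5 + (3/4)·R3: [0, 0, 0, 23/2, 26, 53/4, -90]
R5 ← R5 − (207/239)·R4: [0, 0, 0, 0, 464/239, -174/239, -580/239]
The echelon form has 5 nonzero rows, and every pivot lies in the first 6 columns, so rank(T) = rank([T|b]) = 5.
The system is consistent.
rank = 5 < 6 unknowns, so there are infinitely many solutions.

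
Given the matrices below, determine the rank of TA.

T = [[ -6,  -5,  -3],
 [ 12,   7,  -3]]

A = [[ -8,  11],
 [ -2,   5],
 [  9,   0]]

2

First compute TA:
[[ 31, -91],
 [-137, 167]]
Now row reduce the product.
R2 ← R2 + (137/31)·R1: [0, -7290/31]
2 nonzero rows, so rank(TA) = 2.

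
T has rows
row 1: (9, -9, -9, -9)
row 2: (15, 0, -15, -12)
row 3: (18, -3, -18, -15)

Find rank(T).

Row reduce to echelon form.
R2 ← R2 − (5/3)·R1: [0, 15, 0, 3]
R3 ← R3 − (2)·R1: [0, 15, 0, 3]
R3 ← R3 − R2: [0, 0, 0, 0]
Echelon form has 2 nonzero rows, so rank(T) = 2.

2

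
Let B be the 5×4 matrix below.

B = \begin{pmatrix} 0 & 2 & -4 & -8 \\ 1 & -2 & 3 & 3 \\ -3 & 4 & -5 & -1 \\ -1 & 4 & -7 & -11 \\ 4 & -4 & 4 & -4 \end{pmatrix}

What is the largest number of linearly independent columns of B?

2

Row reduce to echelon form.
Swap R1 ↔ R2
R3 ← R3 + (3)·R1: [0, -2, 4, 8]
R4 ← R4 + R1: [0, 2, -4, -8]
R5 ← R5 − (4)·R1: [0, 4, -8, -16]
R3 ← R3 + R2: [0, 0, 0, 0]
R4 ← R4 − R2: [0, 0, 0, 0]
R5 ← R5 − (2)·R2: [0, 0, 0, 0]
Echelon form has 2 nonzero rows, so rank(B) = 2.
The rank gives the maximum number of linearly independent columns: 2.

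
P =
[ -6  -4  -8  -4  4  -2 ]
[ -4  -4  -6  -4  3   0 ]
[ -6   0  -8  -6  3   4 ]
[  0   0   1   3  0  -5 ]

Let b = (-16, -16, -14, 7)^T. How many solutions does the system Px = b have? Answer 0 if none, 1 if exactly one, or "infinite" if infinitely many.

Row reduce the augmented matrix [P | b].
R2 ← R2 − (2/3)·R1: [0, -4/3, -2/3, -4/3, 1/3, 4/3, -16/3]
R3 ← R3 − R1: [0, 4, 0, -2, -1, 6, 2]
R3 ← R3 + (3)·R2: [0, 0, -2, -6, 0, 10, -14]
R4 ← R4 + (1/2)·R3: [0, 0, 0, 0, 0, 0, 0]
The echelon form has 3 nonzero rows, and every pivot lies in the first 6 columns, so rank(P) = rank([P|b]) = 3.
The system is consistent.
rank = 3 < 6 unknowns, so there are infinitely many solutions.

infinite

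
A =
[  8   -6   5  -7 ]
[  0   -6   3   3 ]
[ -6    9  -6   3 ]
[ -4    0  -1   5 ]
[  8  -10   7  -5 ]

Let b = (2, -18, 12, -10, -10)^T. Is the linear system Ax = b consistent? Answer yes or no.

Row reduce the augmented matrix [A | b].
R3 ← R3 + (3/4)·R1: [0, 9/2, -9/4, -9/4, 27/2]
R4 ← R4 + (1/2)·R1: [0, -3, 3/2, 3/2, -9]
R5 ← R5 − R1: [0, -4, 2, 2, -12]
R3 ← R3 + (3/4)·R2: [0, 0, 0, 0, 0]
R4 ← R4 − (1/2)·R2: [0, 0, 0, 0, 0]
R5 ← R5 − (2/3)·R2: [0, 0, 0, 0, 0]
The echelon form has 2 nonzero rows, and every pivot lies in the first 4 columns, so rank(A) = rank([A|b]) = 2.
The system is consistent.

yes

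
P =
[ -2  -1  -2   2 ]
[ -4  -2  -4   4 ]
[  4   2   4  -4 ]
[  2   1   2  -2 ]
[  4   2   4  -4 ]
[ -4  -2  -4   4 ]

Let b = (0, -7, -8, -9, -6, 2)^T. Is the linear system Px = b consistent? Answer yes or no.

Row reduce the augmented matrix [P | b].
R2 ← R2 − (2)·R1: [0, 0, 0, 0, -7]
R3 ← R3 + (2)·R1: [0, 0, 0, 0, -8]
R4 ← R4 + R1: [0, 0, 0, 0, -9]
R5 ← R5 + (2)·R1: [0, 0, 0, 0, -6]
R6 ← R6 − (2)·R1: [0, 0, 0, 0, 2]
R3 ← R3 − (8/7)·R2: [0, 0, 0, 0, 0]
R4 ← R4 − (9/7)·R2: [0, 0, 0, 0, 0]
R5 ← R5 − (6/7)·R2: [0, 0, 0, 0, 0]
R6 ← R6 + (2/7)·R2: [0, 0, 0, 0, 0]
The echelon form has 2 nonzero rows; the last pivot sits in the augmented column, so rank(P) = 1 but rank([P|b]) = 2.
Since the ranks differ, the system is inconsistent.

no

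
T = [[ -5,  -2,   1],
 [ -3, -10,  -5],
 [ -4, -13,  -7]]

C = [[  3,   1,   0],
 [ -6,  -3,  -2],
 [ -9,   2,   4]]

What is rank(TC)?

First compute TC:
[[-12,   3,   8],
 [ 96,  17,   0],
 [129,  21,  -2]]
Now row reduce the product.
R2 ← R2 + (8)·R1: [0, 41, 64]
R3 ← R3 + (43/4)·R1: [0, 213/4, 84]
R3 ← R3 − (213/164)·R2: [0, 0, 36/41]
3 nonzero rows, so rank(TC) = 3.

3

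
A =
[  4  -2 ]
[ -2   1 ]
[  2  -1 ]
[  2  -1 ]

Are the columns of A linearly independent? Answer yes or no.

Row reduce A to echelon form.
R2 ← R2 + (1/2)·R1: [0, 0]
R3 ← R3 − (1/2)·R1: [0, 0]
R4 ← R4 − (1/2)·R1: [0, 0]
1 pivot among 2 columns.
Only 1 < 2 pivot columns, so the columns are linearly dependent.

no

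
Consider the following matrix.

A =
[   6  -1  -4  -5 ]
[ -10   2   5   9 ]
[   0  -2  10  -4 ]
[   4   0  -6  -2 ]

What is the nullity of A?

2

Row reduce to echelon form.
R2 ← R2 + (5/3)·R1: [0, 1/3, -5/3, 2/3]
R4 ← R4 − (2/3)·R1: [0, 2/3, -10/3, 4/3]
R3 ← R3 + (6)·R2: [0, 0, 0, 0]
R4 ← R4 − (2)·R2: [0, 0, 0, 0]
2 nonzero rows, so rank(A) = 2.
A has 4 columns; by rank–nullity, nullity = 4 − 2 = 2.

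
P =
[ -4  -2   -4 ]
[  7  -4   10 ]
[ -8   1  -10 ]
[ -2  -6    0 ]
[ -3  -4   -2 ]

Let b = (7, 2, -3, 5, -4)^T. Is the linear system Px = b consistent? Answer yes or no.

Row reduce the augmented matrix [P | b].
R2 ← R2 + (7/4)·R1: [0, -15/2, 3, 57/4]
R3 ← R3 − (2)·R1: [0, 5, -2, -17]
R4 ← R4 − (1/2)·R1: [0, -5, 2, 3/2]
R5 ← R5 − (3/4)·R1: [0, -5/2, 1, -37/4]
R3 ← R3 + (2/3)·R2: [0, 0, 0, -15/2]
R4 ← R4 − (2/3)·R2: [0, 0, 0, -8]
R5 ← R5 − (1/3)·R2: [0, 0, 0, -14]
R4 ← R4 − (16/15)·R3: [0, 0, 0, 0]
R5 ← R5 − (28/15)·R3: [0, 0, 0, 0]
The echelon form has 3 nonzero rows; the last pivot sits in the augmented column, so rank(P) = 2 but rank([P|b]) = 3.
Since the ranks differ, the system is inconsistent.

no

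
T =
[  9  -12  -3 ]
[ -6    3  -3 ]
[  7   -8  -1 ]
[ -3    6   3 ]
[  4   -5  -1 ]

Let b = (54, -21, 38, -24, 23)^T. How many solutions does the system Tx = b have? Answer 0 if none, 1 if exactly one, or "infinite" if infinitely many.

infinite

Row reduce the augmented matrix [T | b].
R2 ← R2 + (2/3)·R1: [0, -5, -5, 15]
R3 ← R3 − (7/9)·R1: [0, 4/3, 4/3, -4]
R4 ← R4 + (1/3)·R1: [0, 2, 2, -6]
R5 ← R5 − (4/9)·R1: [0, 1/3, 1/3, -1]
R3 ← R3 + (4/15)·R2: [0, 0, 0, 0]
R4 ← R4 + (2/5)·R2: [0, 0, 0, 0]
R5 ← R5 + (1/15)·R2: [0, 0, 0, 0]
The echelon form has 2 nonzero rows, and every pivot lies in the first 3 columns, so rank(T) = rank([T|b]) = 2.
The system is consistent.
rank = 2 < 3 unknowns, so there are infinitely many solutions.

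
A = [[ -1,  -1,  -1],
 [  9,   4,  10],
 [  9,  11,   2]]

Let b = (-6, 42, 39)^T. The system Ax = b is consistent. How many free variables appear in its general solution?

Row reduce the augmented matrix [A | b].
R2 ← R2 + (9)·R1: [0, -5, 1, -12]
R3 ← R3 + (9)·R1: [0, 2, -7, -15]
R3 ← R3 + (2/5)·R2: [0, 0, -33/5, -99/5]
The echelon form has 3 nonzero rows, and every pivot lies in the first 3 columns, so rank(A) = rank([A|b]) = 3.
The system is consistent.
Free variables = (unknowns) − (rank) = 3 − 3 = 0.

0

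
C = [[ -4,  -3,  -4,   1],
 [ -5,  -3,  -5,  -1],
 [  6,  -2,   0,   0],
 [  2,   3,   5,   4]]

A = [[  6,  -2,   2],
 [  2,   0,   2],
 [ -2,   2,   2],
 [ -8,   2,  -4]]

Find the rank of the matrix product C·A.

2

First compute CA:
[[-30,   2, -26],
 [-18,  -2, -22],
 [ 32, -12,   8],
 [-24,  14,   4]]
Now row reduce the product.
R2 ← R2 − (3/5)·R1: [0, -16/5, -32/5]
R3 ← R3 + (16/15)·R1: [0, -148/15, -296/15]
R4 ← R4 − (4/5)·R1: [0, 62/5, 124/5]
R3 ← R3 − (37/12)·R2: [0, 0, 0]
R4 ← R4 + (31/8)·R2: [0, 0, 0]
2 nonzero rows, so rank(CA) = 2.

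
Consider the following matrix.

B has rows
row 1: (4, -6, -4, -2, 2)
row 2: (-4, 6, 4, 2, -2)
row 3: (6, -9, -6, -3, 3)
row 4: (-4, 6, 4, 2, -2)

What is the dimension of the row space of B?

Row reduce to echelon form.
R2 ← R2 + R1: [0, 0, 0, 0, 0]
R3 ← R3 − (3/2)·R1: [0, 0, 0, 0, 0]
R4 ← R4 + R1: [0, 0, 0, 0, 0]
Echelon form has 1 nonzero row, so rank(B) = 1.
The row space has dimension equal to the rank: 1.

1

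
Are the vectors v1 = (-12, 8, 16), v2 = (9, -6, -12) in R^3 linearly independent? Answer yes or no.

Form the matrix with these vectors as rows and row reduce.
R2 ← R2 + (3/4)·R1: [0, 0, 0]
1 nonzero row, so the 2 vectors span a space of dimension 1.
Since 1 < 2, the vectors are linearly dependent.

no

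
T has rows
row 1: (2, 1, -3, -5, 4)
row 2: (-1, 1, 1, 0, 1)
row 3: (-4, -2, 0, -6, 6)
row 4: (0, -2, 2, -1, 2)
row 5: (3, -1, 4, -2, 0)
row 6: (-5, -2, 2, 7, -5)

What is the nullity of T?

Row reduce to echelon form.
R2 ← R2 + (1/2)·R1: [0, 3/2, -1/2, -5/2, 3]
R3 ← R3 + (2)·R1: [0, 0, -6, -16, 14]
R5 ← R5 − (3/2)·R1: [0, -5/2, 17/2, 11/2, -6]
R6 ← R6 + (5/2)·R1: [0, 1/2, -11/2, -11/2, 5]
R4 ← R4 + (4/3)·R2: [0, 0, 4/3, -13/3, 6]
R5 ← R5 + (5/3)·R2: [0, 0, 23/3, 4/3, -1]
R6 ← R6 − (1/3)·R2: [0, 0, -16/3, -14/3, 4]
R4 ← R4 + (2/9)·R3: [0, 0, 0, -71/9, 82/9]
R5 ← R5 + (23/18)·R3: [0, 0, 0, -172/9, 152/9]
R6 ← R6 − (8/9)·R3: [0, 0, 0, 86/9, -76/9]
R5 ← R5 − (172/71)·R4: [0, 0, 0, 0, -368/71]
R6 ← R6 + (86/71)·R4: [0, 0, 0, 0, 184/71]
R6 ← R6 + (1/2)·R5: [0, 0, 0, 0, 0]
5 nonzero rows, so rank(T) = 5.
T has 5 columns; by rank–nullity, nullity = 5 − 5 = 0.

0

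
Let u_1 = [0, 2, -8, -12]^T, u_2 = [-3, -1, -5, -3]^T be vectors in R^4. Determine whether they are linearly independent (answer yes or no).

Form the matrix with these vectors as rows and row reduce.
Swap R1 ↔ R2
2 nonzero rows, so the 2 vectors span a space of dimension 2.
Since 2 = 2, the vectors are linearly independent.

yes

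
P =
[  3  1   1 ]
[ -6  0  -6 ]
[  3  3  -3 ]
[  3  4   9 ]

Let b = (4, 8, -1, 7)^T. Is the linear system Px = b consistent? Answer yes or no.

Row reduce the augmented matrix [P | b].
R2 ← R2 + (2)·R1: [0, 2, -4, 16]
R3 ← R3 − R1: [0, 2, -4, -5]
R4 ← R4 − R1: [0, 3, 8, 3]
R3 ← R3 − R2: [0, 0, 0, -21]
R4 ← R4 − (3/2)·R2: [0, 0, 14, -21]
Swap R3 ↔ R4
The echelon form has 4 nonzero rows; the last pivot sits in the augmented column, so rank(P) = 3 but rank([P|b]) = 4.
Since the ranks differ, the system is inconsistent.

no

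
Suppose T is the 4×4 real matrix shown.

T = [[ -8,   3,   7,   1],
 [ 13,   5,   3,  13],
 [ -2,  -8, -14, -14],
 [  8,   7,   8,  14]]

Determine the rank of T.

3

Row reduce to echelon form.
R2 ← R2 + (13/8)·R1: [0, 79/8, 115/8, 117/8]
R3 ← R3 − (1/4)·R1: [0, -35/4, -63/4, -57/4]
R4 ← R4 + R1: [0, 10, 15, 15]
R3 ← R3 + (70/79)·R2: [0, 0, -238/79, -102/79]
R4 ← R4 − (80/79)·R2: [0, 0, 35/79, 15/79]
R4 ← R4 + (5/34)·R3: [0, 0, 0, 0]
Echelon form has 3 nonzero rows, so rank(T) = 3.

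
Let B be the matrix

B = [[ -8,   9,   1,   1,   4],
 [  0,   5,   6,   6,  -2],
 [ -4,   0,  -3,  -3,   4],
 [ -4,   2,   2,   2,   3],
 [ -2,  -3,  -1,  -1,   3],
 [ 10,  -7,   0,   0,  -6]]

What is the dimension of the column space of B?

Row reduce to echelon form.
R3 ← R3 − (1/2)·R1: [0, -9/2, -7/2, -7/2, 2]
R4 ← R4 − (1/2)·R1: [0, -5/2, 3/2, 3/2, 1]
R5 ← R5 − (1/4)·R1: [0, -21/4, -5/4, -5/4, 2]
R6 ← R6 + (5/4)·R1: [0, 17/4, 5/4, 5/4, -1]
R3 ← R3 + (9/10)·R2: [0, 0, 19/10, 19/10, 1/5]
R4 ← R4 + (1/2)·R2: [0, 0, 9/2, 9/2, 0]
R5 ← R5 + (21/20)·R2: [0, 0, 101/20, 101/20, -1/10]
R6 ← R6 − (17/20)·R2: [0, 0, -77/20, -77/20, 7/10]
R4 ← R4 − (45/19)·R3: [0, 0, 0, 0, -9/19]
R5 ← R5 − (101/38)·R3: [0, 0, 0, 0, -12/19]
R6 ← R6 + (77/38)·R3: [0, 0, 0, 0, 21/19]
R5 ← R5 − (4/3)·R4: [0, 0, 0, 0, 0]
R6 ← R6 + (7/3)·R4: [0, 0, 0, 0, 0]
Echelon form has 4 nonzero rows, so rank(B) = 4.
The column space has dimension equal to the rank: 4.

4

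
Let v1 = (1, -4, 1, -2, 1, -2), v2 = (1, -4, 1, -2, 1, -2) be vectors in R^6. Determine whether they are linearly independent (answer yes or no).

Form the matrix with these vectors as rows and row reduce.
R2 ← R2 − R1: [0, 0, 0, 0, 0, 0]
1 nonzero row, so the 2 vectors span a space of dimension 1.
Since 1 < 2, the vectors are linearly dependent.

no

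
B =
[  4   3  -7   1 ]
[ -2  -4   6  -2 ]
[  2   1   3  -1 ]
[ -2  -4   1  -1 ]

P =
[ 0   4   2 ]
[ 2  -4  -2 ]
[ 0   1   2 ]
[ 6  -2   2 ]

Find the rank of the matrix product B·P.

3

First compute BP:
[[ 12,  -5, -10],
 [-20,  18,  12],
 [ -4,   9,   6],
 [-14,  11,   4]]
Now row reduce the product.
R2 ← R2 + (5/3)·R1: [0, 29/3, -14/3]
R3 ← R3 + (1/3)·R1: [0, 22/3, 8/3]
R4 ← R4 + (7/6)·R1: [0, 31/6, -23/3]
R3 ← R3 − (22/29)·R2: [0, 0, 180/29]
R4 ← R4 − (31/58)·R2: [0, 0, -150/29]
R4 ← R4 + (5/6)·R3: [0, 0, 0]
3 nonzero rows, so rank(BP) = 3.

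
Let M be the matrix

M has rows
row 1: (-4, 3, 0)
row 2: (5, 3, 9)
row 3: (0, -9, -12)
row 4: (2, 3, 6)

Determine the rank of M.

Row reduce to echelon form.
R2 ← R2 + (5/4)·R1: [0, 27/4, 9]
R4 ← R4 + (1/2)·R1: [0, 9/2, 6]
R3 ← R3 + (4/3)·R2: [0, 0, 0]
R4 ← R4 − (2/3)·R2: [0, 0, 0]
Echelon form has 2 nonzero rows, so rank(M) = 2.

2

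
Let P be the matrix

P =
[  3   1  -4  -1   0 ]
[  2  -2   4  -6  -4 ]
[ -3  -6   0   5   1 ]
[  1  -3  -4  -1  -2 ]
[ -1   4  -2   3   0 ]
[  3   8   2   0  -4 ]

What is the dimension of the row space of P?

Row reduce to echelon form.
R2 ← R2 − (2/3)·R1: [0, -8/3, 20/3, -16/3, -4]
R3 ← R3 + R1: [0, -5, -4, 4, 1]
R4 ← R4 − (1/3)·R1: [0, -10/3, -8/3, -2/3, -2]
R5 ← R5 + (1/3)·R1: [0, 13/3, -10/3, 8/3, 0]
R6 ← R6 − R1: [0, 7, 6, 1, -4]
R3 ← R3 − (15/8)·R2: [0, 0, -33/2, 14, 17/2]
R4 ← R4 − (5/4)·R2: [0, 0, -11, 6, 3]
R5 ← R5 + (13/8)·R2: [0, 0, 15/2, -6, -13/2]
R6 ← R6 + (21/8)·R2: [0, 0, 47/2, -13, -29/2]
R4 ← R4 − (2/3)·R3: [0, 0, 0, -10/3, -8/3]
R5 ← R5 + (5/11)·R3: [0, 0, 0, 4/11, -29/11]
R6 ← R6 + (47/33)·R3: [0, 0, 0, 229/33, -79/33]
R5 ← R5 + (6/55)·R4: [0, 0, 0, 0, -161/55]
R6 ← R6 + (229/110)·R4: [0, 0, 0, 0, -437/55]
R6 ← R6 − (19/7)·R5: [0, 0, 0, 0, 0]
Echelon form has 5 nonzero rows, so rank(P) = 5.
The row space has dimension equal to the rank: 5.

5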